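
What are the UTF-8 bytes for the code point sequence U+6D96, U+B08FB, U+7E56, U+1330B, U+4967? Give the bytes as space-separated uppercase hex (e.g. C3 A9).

E6 B6 96 F2 B0 A3 BB E7 B9 96 F0 93 8C 8B E4 A5 A7

U+6D96: 3-byte form → E6 B6 96.
U+B08FB: 4-byte form → F2 B0 A3 BB.
U+7E56: 3-byte form → E7 B9 96.
U+1330B: 4-byte form → F0 93 8C 8B.
U+4967: 3-byte form → E4 A5 A7.
Concatenated (17 bytes): E6 B6 96 F2 B0 A3 BB E7 B9 96 F0 93 8C 8B E4 A5 A7.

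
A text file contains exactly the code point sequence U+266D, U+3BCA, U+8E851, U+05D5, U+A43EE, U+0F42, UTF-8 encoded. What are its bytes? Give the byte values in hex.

E2 99 AD E3 AF 8A F2 8E A1 91 D7 95 F2 A4 8F AE E0 BD 82

U+266D: 3-byte form → E2 99 AD.
U+3BCA: 3-byte form → E3 AF 8A.
U+8E851: 4-byte form → F2 8E A1 91.
U+05D5: 2-byte form → D7 95.
U+A43EE: 4-byte form → F2 A4 8F AE.
U+0F42: 3-byte form → E0 BD 82.
Concatenated (19 bytes): E2 99 AD E3 AF 8A F2 8E A1 91 D7 95 F2 A4 8F AE E0 BD 82.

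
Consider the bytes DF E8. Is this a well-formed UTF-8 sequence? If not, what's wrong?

Leading byte 0xDF = 11011111 → 2-byte form.
Byte 2 is 0xE8 = 11101000, which is not 10xxxxxx — expected a continuation byte.

invalid (non-continuation byte where continuation expected)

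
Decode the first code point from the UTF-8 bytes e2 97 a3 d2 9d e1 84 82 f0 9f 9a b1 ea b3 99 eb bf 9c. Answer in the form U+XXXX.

Offset 0: leading byte 0xE2 = 11100010 → 3-byte char #1 = E2 97 A3.
Leading byte 0xE2 = 11100010 matches 1110xxxx → 3-byte sequence.
Byte 1: 0xE2 = 11100010, payload 0010 (4 bits).
Byte 2: 0x97 = 10010111 (10xxxxxx ✓), payload 010111.
Byte 3: 0xA3 = 10100011 (10xxxxxx ✓), payload 100011.
Concatenate: 0010010111100011 = 0x25E3 (16 bits → U+25E3).

U+25E3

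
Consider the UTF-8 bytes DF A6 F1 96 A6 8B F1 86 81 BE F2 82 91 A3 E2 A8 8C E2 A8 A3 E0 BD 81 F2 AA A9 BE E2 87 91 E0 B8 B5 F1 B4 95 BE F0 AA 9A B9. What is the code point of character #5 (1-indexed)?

U+2A0C

Offset 0: leading byte 0xDF = 11011111 → 2-byte char #1 = DF A6.
Offset 2: leading byte 0xF1 = 11110001 → 4-byte char #2 = F1 96 A6 8B.
Offset 6: leading byte 0xF1 = 11110001 → 4-byte char #3 = F1 86 81 BE.
Offset 10: leading byte 0xF2 = 11110010 → 4-byte char #4 = F2 82 91 A3.
Offset 14: leading byte 0xE2 = 11100010 → 3-byte char #5 = E2 A8 8C.
Leading byte 0xE2 = 11100010 matches 1110xxxx → 3-byte sequence.
Byte 1: 0xE2 = 11100010, payload 0010 (4 bits).
Byte 2: 0xA8 = 10101000 (10xxxxxx ✓), payload 101000.
Byte 3: 0x8C = 10001100 (10xxxxxx ✓), payload 001100.
Concatenate: 0010101000001100 = 0x2A0C (16 bits → U+2A0C).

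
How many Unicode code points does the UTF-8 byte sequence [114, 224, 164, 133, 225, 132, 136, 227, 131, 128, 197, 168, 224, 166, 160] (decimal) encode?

Byte at offset 0: 0x72 = 01110010 → 1-byte char (#1). Advance 1.
Byte at offset 1: 0xE0 = 11100000 → 3-byte char (#2). Advance 3.
Byte at offset 4: 0xE1 = 11100001 → 3-byte char (#3). Advance 3.
Byte at offset 7: 0xE3 = 11100011 → 3-byte char (#4). Advance 3.
Byte at offset 10: 0xC5 = 11000101 → 2-byte char (#5). Advance 2.
Byte at offset 12: 0xE0 = 11100000 → 3-byte char (#6). Advance 3.
Reached end at offset 15 after 6 code points.

6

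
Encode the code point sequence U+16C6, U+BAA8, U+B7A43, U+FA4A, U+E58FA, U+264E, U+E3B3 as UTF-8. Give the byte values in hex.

E1 9B 86 EB AA A8 F2 B7 A9 83 EF A9 8A F3 A5 A3 BA E2 99 8E EE 8E B3

U+16C6: 3-byte form → E1 9B 86.
U+BAA8: 3-byte form → EB AA A8.
U+B7A43: 4-byte form → F2 B7 A9 83.
U+FA4A: 3-byte form → EF A9 8A.
U+E58FA: 4-byte form → F3 A5 A3 BA.
U+264E: 3-byte form → E2 99 8E.
U+E3B3: 3-byte form → EE 8E B3.
Concatenated (23 bytes): E1 9B 86 EB AA A8 F2 B7 A9 83 EF A9 8A F3 A5 A3 BA E2 99 8E EE 8E B3.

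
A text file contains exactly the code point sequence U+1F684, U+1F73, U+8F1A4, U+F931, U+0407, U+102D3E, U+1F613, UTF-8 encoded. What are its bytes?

U+1F684: 4-byte form → F0 9F 9A 84.
U+1F73: 3-byte form → E1 BD B3.
U+8F1A4: 4-byte form → F2 8F 86 A4.
U+F931: 3-byte form → EF A4 B1.
U+0407: 2-byte form → D0 87.
U+102D3E: 4-byte form → F4 82 B4 BE.
U+1F613: 4-byte form → F0 9F 98 93.
Concatenated (24 bytes): F0 9F 9A 84 E1 BD B3 F2 8F 86 A4 EF A4 B1 D0 87 F4 82 B4 BE F0 9F 98 93.

F0 9F 9A 84 E1 BD B3 F2 8F 86 A4 EF A4 B1 D0 87 F4 82 B4 BE F0 9F 98 93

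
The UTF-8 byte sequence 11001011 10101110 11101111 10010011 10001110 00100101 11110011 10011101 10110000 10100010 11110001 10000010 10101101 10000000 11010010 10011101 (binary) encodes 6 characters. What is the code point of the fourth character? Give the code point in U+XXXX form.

Offset 0: leading byte 0xCB = 11001011 → 2-byte char #1 = CB AE.
Offset 2: leading byte 0xEF = 11101111 → 3-byte char #2 = EF 93 8E.
Offset 5: leading byte 0x25 = 00100101 → 1-byte char #3 = 25.
Offset 6: leading byte 0xF3 = 11110011 → 4-byte char #4 = F3 9D B0 A2.
Leading byte 0xF3 = 11110011 matches 11110xxx → 4-byte sequence.
Byte 1: 0xF3 = 11110011, payload 011 (3 bits).
Byte 2: 0x9D = 10011101 (10xxxxxx ✓), payload 011101.
Byte 3: 0xB0 = 10110000 (10xxxxxx ✓), payload 110000.
Byte 4: 0xA2 = 10100010 (10xxxxxx ✓), payload 100010.
Concatenate: 011011101110000100010 = 0xDDC22 (21 bits → U+DDC22).

U+DDC22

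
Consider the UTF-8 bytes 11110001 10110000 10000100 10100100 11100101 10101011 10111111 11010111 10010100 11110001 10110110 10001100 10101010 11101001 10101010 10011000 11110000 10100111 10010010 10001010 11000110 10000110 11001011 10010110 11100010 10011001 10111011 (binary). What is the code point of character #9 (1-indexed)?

U+267B

Offset 0: leading byte 0xF1 = 11110001 → 4-byte char #1 = F1 B0 84 A4.
Offset 4: leading byte 0xE5 = 11100101 → 3-byte char #2 = E5 AB BF.
Offset 7: leading byte 0xD7 = 11010111 → 2-byte char #3 = D7 94.
Offset 9: leading byte 0xF1 = 11110001 → 4-byte char #4 = F1 B6 8C AA.
Offset 13: leading byte 0xE9 = 11101001 → 3-byte char #5 = E9 AA 98.
Offset 16: leading byte 0xF0 = 11110000 → 4-byte char #6 = F0 A7 92 8A.
Offset 20: leading byte 0xC6 = 11000110 → 2-byte char #7 = C6 86.
Offset 22: leading byte 0xCB = 11001011 → 2-byte char #8 = CB 96.
Offset 24: leading byte 0xE2 = 11100010 → 3-byte char #9 = E2 99 BB.
Leading byte 0xE2 = 11100010 matches 1110xxxx → 3-byte sequence.
Byte 1: 0xE2 = 11100010, payload 0010 (4 bits).
Byte 2: 0x99 = 10011001 (10xxxxxx ✓), payload 011001.
Byte 3: 0xBB = 10111011 (10xxxxxx ✓), payload 111011.
Concatenate: 0010011001111011 = 0x267B (16 bits → U+267B).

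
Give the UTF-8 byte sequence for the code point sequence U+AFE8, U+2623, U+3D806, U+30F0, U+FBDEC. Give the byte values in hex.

EA BF A8 E2 98 A3 F0 BD A0 86 E3 83 B0 F3 BB B7 AC

U+AFE8: 3-byte form → EA BF A8.
U+2623: 3-byte form → E2 98 A3.
U+3D806: 4-byte form → F0 BD A0 86.
U+30F0: 3-byte form → E3 83 B0.
U+FBDEC: 4-byte form → F3 BB B7 AC.
Concatenated (17 bytes): EA BF A8 E2 98 A3 F0 BD A0 86 E3 83 B0 F3 BB B7 AC.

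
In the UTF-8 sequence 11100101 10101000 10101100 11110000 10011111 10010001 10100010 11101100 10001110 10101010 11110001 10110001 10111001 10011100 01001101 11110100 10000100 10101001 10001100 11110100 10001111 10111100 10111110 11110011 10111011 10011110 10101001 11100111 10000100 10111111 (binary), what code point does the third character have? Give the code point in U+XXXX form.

U+C3AA

Offset 0: leading byte 0xE5 = 11100101 → 3-byte char #1 = E5 A8 AC.
Offset 3: leading byte 0xF0 = 11110000 → 4-byte char #2 = F0 9F 91 A2.
Offset 7: leading byte 0xEC = 11101100 → 3-byte char #3 = EC 8E AA.
Leading byte 0xEC = 11101100 matches 1110xxxx → 3-byte sequence.
Byte 1: 0xEC = 11101100, payload 1100 (4 bits).
Byte 2: 0x8E = 10001110 (10xxxxxx ✓), payload 001110.
Byte 3: 0xAA = 10101010 (10xxxxxx ✓), payload 101010.
Concatenate: 1100001110101010 = 0xC3AA (16 bits → U+C3AA).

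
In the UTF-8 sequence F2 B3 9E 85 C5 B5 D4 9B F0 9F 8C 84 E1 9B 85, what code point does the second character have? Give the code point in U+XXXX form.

U+0175

Offset 0: leading byte 0xF2 = 11110010 → 4-byte char #1 = F2 B3 9E 85.
Offset 4: leading byte 0xC5 = 11000101 → 2-byte char #2 = C5 B5.
Leading byte 0xC5 = 11000101 matches 110xxxxx → 2-byte sequence.
Byte 1: 0xC5 = 11000101, payload 00101 (5 bits).
Byte 2: 0xB5 = 10110101 (10xxxxxx ✓), payload 110101.
Concatenate: 00101110101 = 0x175 (11 bits → U+0175).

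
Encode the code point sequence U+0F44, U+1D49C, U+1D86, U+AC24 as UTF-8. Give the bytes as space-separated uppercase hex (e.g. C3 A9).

U+0F44: 3-byte form → E0 BD 84.
U+1D49C: 4-byte form → F0 9D 92 9C.
U+1D86: 3-byte form → E1 B6 86.
U+AC24: 3-byte form → EA B0 A4.
Concatenated (13 bytes): E0 BD 84 F0 9D 92 9C E1 B6 86 EA B0 A4.

E0 BD 84 F0 9D 92 9C E1 B6 86 EA B0 A4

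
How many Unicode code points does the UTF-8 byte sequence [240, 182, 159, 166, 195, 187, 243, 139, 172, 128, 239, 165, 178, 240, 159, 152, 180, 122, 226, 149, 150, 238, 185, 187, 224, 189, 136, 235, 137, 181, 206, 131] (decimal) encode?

Byte at offset 0: 0xF0 = 11110000 → 4-byte char (#1). Advance 4.
Byte at offset 4: 0xC3 = 11000011 → 2-byte char (#2). Advance 2.
Byte at offset 6: 0xF3 = 11110011 → 4-byte char (#3). Advance 4.
Byte at offset 10: 0xEF = 11101111 → 3-byte char (#4). Advance 3.
Byte at offset 13: 0xF0 = 11110000 → 4-byte char (#5). Advance 4.
Byte at offset 17: 0x7A = 01111010 → 1-byte char (#6). Advance 1.
Byte at offset 18: 0xE2 = 11100010 → 3-byte char (#7). Advance 3.
Byte at offset 21: 0xEE = 11101110 → 3-byte char (#8). Advance 3.
Byte at offset 24: 0xE0 = 11100000 → 3-byte char (#9). Advance 3.
Byte at offset 27: 0xEB = 11101011 → 3-byte char (#10). Advance 3.
Byte at offset 30: 0xCE = 11001110 → 2-byte char (#11). Advance 2.
Reached end at offset 32 after 11 code points.

11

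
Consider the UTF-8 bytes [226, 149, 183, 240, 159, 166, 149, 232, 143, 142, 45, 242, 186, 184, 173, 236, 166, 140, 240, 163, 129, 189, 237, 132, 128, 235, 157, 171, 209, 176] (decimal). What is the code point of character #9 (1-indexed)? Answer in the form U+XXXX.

U+B76B

Offset 0: leading byte 0xE2 = 11100010 → 3-byte char #1 = E2 95 B7.
Offset 3: leading byte 0xF0 = 11110000 → 4-byte char #2 = F0 9F A6 95.
Offset 7: leading byte 0xE8 = 11101000 → 3-byte char #3 = E8 8F 8E.
Offset 10: leading byte 0x2D = 00101101 → 1-byte char #4 = 2D.
Offset 11: leading byte 0xF2 = 11110010 → 4-byte char #5 = F2 BA B8 AD.
Offset 15: leading byte 0xEC = 11101100 → 3-byte char #6 = EC A6 8C.
Offset 18: leading byte 0xF0 = 11110000 → 4-byte char #7 = F0 A3 81 BD.
Offset 22: leading byte 0xED = 11101101 → 3-byte char #8 = ED 84 80.
Offset 25: leading byte 0xEB = 11101011 → 3-byte char #9 = EB 9D AB.
Leading byte 0xEB = 11101011 matches 1110xxxx → 3-byte sequence.
Byte 1: 0xEB = 11101011, payload 1011 (4 bits).
Byte 2: 0x9D = 10011101 (10xxxxxx ✓), payload 011101.
Byte 3: 0xAB = 10101011 (10xxxxxx ✓), payload 101011.
Concatenate: 1011011101101011 = 0xB76B (16 bits → U+B76B).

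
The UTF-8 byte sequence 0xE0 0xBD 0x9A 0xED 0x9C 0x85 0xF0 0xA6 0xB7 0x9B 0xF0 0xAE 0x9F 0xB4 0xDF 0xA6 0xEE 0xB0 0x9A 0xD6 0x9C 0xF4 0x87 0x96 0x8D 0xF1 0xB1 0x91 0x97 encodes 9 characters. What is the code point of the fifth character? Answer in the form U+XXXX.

U+07E6

Offset 0: leading byte 0xE0 = 11100000 → 3-byte char #1 = E0 BD 9A.
Offset 3: leading byte 0xED = 11101101 → 3-byte char #2 = ED 9C 85.
Offset 6: leading byte 0xF0 = 11110000 → 4-byte char #3 = F0 A6 B7 9B.
Offset 10: leading byte 0xF0 = 11110000 → 4-byte char #4 = F0 AE 9F B4.
Offset 14: leading byte 0xDF = 11011111 → 2-byte char #5 = DF A6.
Leading byte 0xDF = 11011111 matches 110xxxxx → 2-byte sequence.
Byte 1: 0xDF = 11011111, payload 11111 (5 bits).
Byte 2: 0xA6 = 10100110 (10xxxxxx ✓), payload 100110.
Concatenate: 11111100110 = 0x7E6 (11 bits → U+07E6).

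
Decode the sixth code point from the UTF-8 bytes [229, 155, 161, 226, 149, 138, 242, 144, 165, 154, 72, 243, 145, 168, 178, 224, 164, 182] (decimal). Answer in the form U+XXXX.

U+0936

Offset 0: leading byte 0xE5 = 11100101 → 3-byte char #1 = E5 9B A1.
Offset 3: leading byte 0xE2 = 11100010 → 3-byte char #2 = E2 95 8A.
Offset 6: leading byte 0xF2 = 11110010 → 4-byte char #3 = F2 90 A5 9A.
Offset 10: leading byte 0x48 = 01001000 → 1-byte char #4 = 48.
Offset 11: leading byte 0xF3 = 11110011 → 4-byte char #5 = F3 91 A8 B2.
Offset 15: leading byte 0xE0 = 11100000 → 3-byte char #6 = E0 A4 B6.
Leading byte 0xE0 = 11100000 matches 1110xxxx → 3-byte sequence.
Byte 1: 0xE0 = 11100000, payload 0000 (4 bits).
Byte 2: 0xA4 = 10100100 (10xxxxxx ✓), payload 100100.
Byte 3: 0xB6 = 10110110 (10xxxxxx ✓), payload 110110.
Concatenate: 0000100100110110 = 0x936 (16 bits → U+0936).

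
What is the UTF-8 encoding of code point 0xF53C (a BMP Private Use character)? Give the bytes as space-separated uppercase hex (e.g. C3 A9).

EF 94 BC

U+F53C = 0xF53C = 62780 decimal. In range U+0800–U+FFFF → 3-byte form: 1110xxxx 10xxxxxx 10xxxxxx.
Binary (16 bits): 1111010100111100.
Split 4+6+6: 1111 | 010100 | 111100.
Byte 1: 11101111 = 0xEF.
Byte 2: 10010100 = 0x94.
Byte 3: 10111100 = 0xBC.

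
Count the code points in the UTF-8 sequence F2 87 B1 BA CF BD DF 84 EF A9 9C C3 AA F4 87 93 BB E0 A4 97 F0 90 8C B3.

Byte at offset 0: 0xF2 = 11110010 → 4-byte char (#1). Advance 4.
Byte at offset 4: 0xCF = 11001111 → 2-byte char (#2). Advance 2.
Byte at offset 6: 0xDF = 11011111 → 2-byte char (#3). Advance 2.
Byte at offset 8: 0xEF = 11101111 → 3-byte char (#4). Advance 3.
Byte at offset 11: 0xC3 = 11000011 → 2-byte char (#5). Advance 2.
Byte at offset 13: 0xF4 = 11110100 → 4-byte char (#6). Advance 4.
Byte at offset 17: 0xE0 = 11100000 → 3-byte char (#7). Advance 3.
Byte at offset 20: 0xF0 = 11110000 → 4-byte char (#8). Advance 4.
Reached end at offset 24 after 8 code points.

8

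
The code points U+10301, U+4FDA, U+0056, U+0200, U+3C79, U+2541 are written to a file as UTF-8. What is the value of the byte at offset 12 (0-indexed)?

U+10301 → 4-byte form F0 90 8C 81 at offsets 0–3.
U+4FDA → 3-byte form E4 BF 9A at offsets 4–6.
U+0056 → 1-byte form 56 at offsets 7–7.
U+0200 → 2-byte form C8 80 at offsets 8–9.
U+3C79 → 3-byte form E3 B1 B9 at offsets 10–12.
Offset 12 falls in char 5's range; it's byte 3 of E3 B1 B9 = 0xB9.

0xB9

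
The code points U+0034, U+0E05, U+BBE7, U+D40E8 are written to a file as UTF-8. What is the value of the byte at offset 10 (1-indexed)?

0x83

1-indexed offset 10 is 0-indexed offset 9.
U+0034 → 1-byte form 34 at offsets 0–0.
U+0E05 → 3-byte form E0 B8 85 at offsets 1–3.
U+BBE7 → 3-byte form EB AF A7 at offsets 4–6.
U+D40E8 → 4-byte form F3 94 83 A8 at offsets 7–10.
Offset 9 falls in char 4's range; it's byte 3 of F3 94 83 A8 = 0x83.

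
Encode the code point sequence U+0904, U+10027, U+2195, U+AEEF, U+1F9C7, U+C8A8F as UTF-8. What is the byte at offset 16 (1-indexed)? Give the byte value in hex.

1-indexed offset 16 is 0-indexed offset 15.
U+0904 → 3-byte form E0 A4 84 at offsets 0–2.
U+10027 → 4-byte form F0 90 80 A7 at offsets 3–6.
U+2195 → 3-byte form E2 86 95 at offsets 7–9.
U+AEEF → 3-byte form EA BB AF at offsets 10–12.
U+1F9C7 → 4-byte form F0 9F A7 87 at offsets 13–16.
Offset 15 falls in char 5's range; it's byte 3 of F0 9F A7 87 = 0xA7.

0xA7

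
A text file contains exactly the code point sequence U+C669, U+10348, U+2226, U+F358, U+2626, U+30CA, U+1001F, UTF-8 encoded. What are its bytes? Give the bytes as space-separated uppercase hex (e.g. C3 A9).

U+C669: 3-byte form → EC 99 A9.
U+10348: 4-byte form → F0 90 8D 88.
U+2226: 3-byte form → E2 88 A6.
U+F358: 3-byte form → EF 8D 98.
U+2626: 3-byte form → E2 98 A6.
U+30CA: 3-byte form → E3 83 8A.
U+1001F: 4-byte form → F0 90 80 9F.
Concatenated (23 bytes): EC 99 A9 F0 90 8D 88 E2 88 A6 EF 8D 98 E2 98 A6 E3 83 8A F0 90 80 9F.

EC 99 A9 F0 90 8D 88 E2 88 A6 EF 8D 98 E2 98 A6 E3 83 8A F0 90 80 9F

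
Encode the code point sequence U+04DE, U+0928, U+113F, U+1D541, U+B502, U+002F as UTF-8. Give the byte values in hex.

D3 9E E0 A4 A8 E1 84 BF F0 9D 95 81 EB 94 82 2F

U+04DE: 2-byte form → D3 9E.
U+0928: 3-byte form → E0 A4 A8.
U+113F: 3-byte form → E1 84 BF.
U+1D541: 4-byte form → F0 9D 95 81.
U+B502: 3-byte form → EB 94 82.
U+002F: 1-byte form → 2F.
Concatenated (16 bytes): D3 9E E0 A4 A8 E1 84 BF F0 9D 95 81 EB 94 82 2F.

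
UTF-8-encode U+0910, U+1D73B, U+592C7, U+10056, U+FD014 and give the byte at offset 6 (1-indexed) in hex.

1-indexed offset 6 is 0-indexed offset 5.
U+0910 → 3-byte form E0 A4 90 at offsets 0–2.
U+1D73B → 4-byte form F0 9D 9C BB at offsets 3–6.
Offset 5 falls in char 2's range; it's byte 3 of F0 9D 9C BB = 0x9C.

0x9C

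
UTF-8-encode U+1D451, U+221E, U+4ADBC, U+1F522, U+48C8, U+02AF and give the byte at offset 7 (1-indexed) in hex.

0x9E

1-indexed offset 7 is 0-indexed offset 6.
U+1D451 → 4-byte form F0 9D 91 91 at offsets 0–3.
U+221E → 3-byte form E2 88 9E at offsets 4–6.
Offset 6 falls in char 2's range; it's byte 3 of E2 88 9E = 0x9E.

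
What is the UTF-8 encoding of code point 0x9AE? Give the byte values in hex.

E0 A6 AE

U+09AE = 0x9AE = 2478 decimal. In range U+0800–U+FFFF → 3-byte form: 1110xxxx 10xxxxxx 10xxxxxx.
Binary (16 bits): 0000100110101110.
Split 4+6+6: 0000 | 100110 | 101110.
Byte 1: 11100000 = 0xE0.
Byte 2: 10100110 = 0xA6.
Byte 3: 10101110 = 0xAE.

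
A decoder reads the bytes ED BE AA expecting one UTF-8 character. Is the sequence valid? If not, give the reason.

invalid (encodes a surrogate (U+D800–U+DFFF))

Structurally a 3-byte sequence; payload = 0xDFAA.
But 0xDFAA is in U+D800–U+DFFF, the surrogate range. Surrogates are not Unicode scalar values and are forbidden in UTF-8.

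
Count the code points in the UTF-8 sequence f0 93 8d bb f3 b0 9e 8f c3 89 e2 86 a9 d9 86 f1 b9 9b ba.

Byte at offset 0: 0xF0 = 11110000 → 4-byte char (#1). Advance 4.
Byte at offset 4: 0xF3 = 11110011 → 4-byte char (#2). Advance 4.
Byte at offset 8: 0xC3 = 11000011 → 2-byte char (#3). Advance 2.
Byte at offset 10: 0xE2 = 11100010 → 3-byte char (#4). Advance 3.
Byte at offset 13: 0xD9 = 11011001 → 2-byte char (#5). Advance 2.
Byte at offset 15: 0xF1 = 11110001 → 4-byte char (#6). Advance 4.
Reached end at offset 19 after 6 code points.

6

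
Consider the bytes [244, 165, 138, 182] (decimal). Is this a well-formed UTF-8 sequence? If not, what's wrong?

invalid (encodes a value above U+10FFFF)

Leading byte 0xF4 = 11110100 → 4-byte form.
Payload = 0x1252B6, which exceeds U+10FFFF, the maximum Unicode code point. (Leading bytes F5–FF, or F4 followed by ≥ 0x90, are invalid.)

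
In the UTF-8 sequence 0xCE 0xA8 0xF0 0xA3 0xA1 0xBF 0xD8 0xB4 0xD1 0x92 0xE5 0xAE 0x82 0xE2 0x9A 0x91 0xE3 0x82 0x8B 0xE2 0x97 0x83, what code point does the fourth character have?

U+0452

Offset 0: leading byte 0xCE = 11001110 → 2-byte char #1 = CE A8.
Offset 2: leading byte 0xF0 = 11110000 → 4-byte char #2 = F0 A3 A1 BF.
Offset 6: leading byte 0xD8 = 11011000 → 2-byte char #3 = D8 B4.
Offset 8: leading byte 0xD1 = 11010001 → 2-byte char #4 = D1 92.
Leading byte 0xD1 = 11010001 matches 110xxxxx → 2-byte sequence.
Byte 1: 0xD1 = 11010001, payload 10001 (5 bits).
Byte 2: 0x92 = 10010010 (10xxxxxx ✓), payload 010010.
Concatenate: 10001010010 = 0x452 (11 bits → U+0452).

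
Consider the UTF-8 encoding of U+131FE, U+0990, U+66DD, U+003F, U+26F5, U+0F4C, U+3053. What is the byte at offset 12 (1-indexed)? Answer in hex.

1-indexed offset 12 is 0-indexed offset 11.
U+131FE → 4-byte form F0 93 87 BE at offsets 0–3.
U+0990 → 3-byte form E0 A6 90 at offsets 4–6.
U+66DD → 3-byte form E6 9B 9D at offsets 7–9.
U+003F → 1-byte form 3F at offsets 10–10.
U+26F5 → 3-byte form E2 9B B5 at offsets 11–13.
Offset 11 falls in char 5's range; it's byte 1 of E2 9B B5 = 0xE2.

0xE2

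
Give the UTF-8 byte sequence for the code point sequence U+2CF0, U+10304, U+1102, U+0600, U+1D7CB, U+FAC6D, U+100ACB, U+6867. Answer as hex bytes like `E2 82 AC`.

E2 B3 B0 F0 90 8C 84 E1 84 82 D8 80 F0 9D 9F 8B F3 BA B1 AD F4 80 AB 8B E6 A1 A7

U+2CF0: 3-byte form → E2 B3 B0.
U+10304: 4-byte form → F0 90 8C 84.
U+1102: 3-byte form → E1 84 82.
U+0600: 2-byte form → D8 80.
U+1D7CB: 4-byte form → F0 9D 9F 8B.
U+FAC6D: 4-byte form → F3 BA B1 AD.
U+100ACB: 4-byte form → F4 80 AB 8B.
U+6867: 3-byte form → E6 A1 A7.
Concatenated (27 bytes): E2 B3 B0 F0 90 8C 84 E1 84 82 D8 80 F0 9D 9F 8B F3 BA B1 AD F4 80 AB 8B E6 A1 A7.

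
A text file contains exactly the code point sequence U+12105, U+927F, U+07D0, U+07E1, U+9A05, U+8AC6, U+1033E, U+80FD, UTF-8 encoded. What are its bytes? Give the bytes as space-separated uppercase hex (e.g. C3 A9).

U+12105: 4-byte form → F0 92 84 85.
U+927F: 3-byte form → E9 89 BF.
U+07D0: 2-byte form → DF 90.
U+07E1: 2-byte form → DF A1.
U+9A05: 3-byte form → E9 A8 85.
U+8AC6: 3-byte form → E8 AB 86.
U+1033E: 4-byte form → F0 90 8C BE.
U+80FD: 3-byte form → E8 83 BD.
Concatenated (24 bytes): F0 92 84 85 E9 89 BF DF 90 DF A1 E9 A8 85 E8 AB 86 F0 90 8C BE E8 83 BD.

F0 92 84 85 E9 89 BF DF 90 DF A1 E9 A8 85 E8 AB 86 F0 90 8C BE E8 83 BD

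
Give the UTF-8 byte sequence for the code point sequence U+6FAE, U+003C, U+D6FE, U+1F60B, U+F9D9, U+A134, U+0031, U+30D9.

E6 BE AE 3C ED 9B BE F0 9F 98 8B EF A7 99 EA 84 B4 31 E3 83 99

U+6FAE: 3-byte form → E6 BE AE.
U+003C: 1-byte form → 3C.
U+D6FE: 3-byte form → ED 9B BE.
U+1F60B: 4-byte form → F0 9F 98 8B.
U+F9D9: 3-byte form → EF A7 99.
U+A134: 3-byte form → EA 84 B4.
U+0031: 1-byte form → 31.
U+30D9: 3-byte form → E3 83 99.
Concatenated (21 bytes): E6 BE AE 3C ED 9B BE F0 9F 98 8B EF A7 99 EA 84 B4 31 E3 83 99.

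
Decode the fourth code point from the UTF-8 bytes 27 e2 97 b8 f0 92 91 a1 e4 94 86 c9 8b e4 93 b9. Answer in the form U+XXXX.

U+4506

Offset 0: leading byte 0x27 = 00100111 → 1-byte char #1 = 27.
Offset 1: leading byte 0xE2 = 11100010 → 3-byte char #2 = E2 97 B8.
Offset 4: leading byte 0xF0 = 11110000 → 4-byte char #3 = F0 92 91 A1.
Offset 8: leading byte 0xE4 = 11100100 → 3-byte char #4 = E4 94 86.
Leading byte 0xE4 = 11100100 matches 1110xxxx → 3-byte sequence.
Byte 1: 0xE4 = 11100100, payload 0100 (4 bits).
Byte 2: 0x94 = 10010100 (10xxxxxx ✓), payload 010100.
Byte 3: 0x86 = 10000110 (10xxxxxx ✓), payload 000110.
Concatenate: 0100010100000110 = 0x4506 (16 bits → U+4506).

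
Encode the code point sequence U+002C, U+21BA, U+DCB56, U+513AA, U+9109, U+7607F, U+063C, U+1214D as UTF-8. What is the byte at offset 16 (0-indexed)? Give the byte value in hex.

U+002C → 1-byte form 2C at offsets 0–0.
U+21BA → 3-byte form E2 86 BA at offsets 1–3.
U+DCB56 → 4-byte form F3 9C AD 96 at offsets 4–7.
U+513AA → 4-byte form F1 91 8E AA at offsets 8–11.
U+9109 → 3-byte form E9 84 89 at offsets 12–14.
U+7607F → 4-byte form F1 B6 81 BF at offsets 15–18.
Offset 16 falls in char 6's range; it's byte 2 of F1 B6 81 BF = 0xB6.

0xB6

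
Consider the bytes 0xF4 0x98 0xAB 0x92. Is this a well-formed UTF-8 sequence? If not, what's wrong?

invalid (encodes a value above U+10FFFF)

Leading byte 0xF4 = 11110100 → 4-byte form.
Payload = 0x118AD2, which exceeds U+10FFFF, the maximum Unicode code point. (Leading bytes F5–FF, or F4 followed by ≥ 0x90, are invalid.)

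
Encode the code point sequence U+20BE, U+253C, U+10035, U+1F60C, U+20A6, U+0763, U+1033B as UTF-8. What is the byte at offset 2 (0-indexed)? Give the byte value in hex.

U+20BE → 3-byte form E2 82 BE at offsets 0–2.
Offset 2 falls in char 1's range; it's byte 3 of E2 82 BE = 0xBE.

0xBE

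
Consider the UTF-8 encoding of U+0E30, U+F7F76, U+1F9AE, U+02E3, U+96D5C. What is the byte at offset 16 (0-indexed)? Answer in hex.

U+0E30 → 3-byte form E0 B8 B0 at offsets 0–2.
U+F7F76 → 4-byte form F3 B7 BD B6 at offsets 3–6.
U+1F9AE → 4-byte form F0 9F A6 AE at offsets 7–10.
U+02E3 → 2-byte form CB A3 at offsets 11–12.
U+96D5C → 4-byte form F2 96 B5 9C at offsets 13–16.
Offset 16 falls in char 5's range; it's byte 4 of F2 96 B5 9C = 0x9C.

0x9C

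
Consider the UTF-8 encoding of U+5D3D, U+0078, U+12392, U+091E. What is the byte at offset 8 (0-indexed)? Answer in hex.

U+5D3D → 3-byte form E5 B4 BD at offsets 0–2.
U+0078 → 1-byte form 78 at offsets 3–3.
U+12392 → 4-byte form F0 92 8E 92 at offsets 4–7.
U+091E → 3-byte form E0 A4 9E at offsets 8–10.
Offset 8 falls in char 4's range; it's byte 1 of E0 A4 9E = 0xE0.

0xE0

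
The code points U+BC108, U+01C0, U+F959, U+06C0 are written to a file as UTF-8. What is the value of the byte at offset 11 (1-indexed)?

1-indexed offset 11 is 0-indexed offset 10.
U+BC108 → 4-byte form F2 BC 84 88 at offsets 0–3.
U+01C0 → 2-byte form C7 80 at offsets 4–5.
U+F959 → 3-byte form EF A5 99 at offsets 6–8.
U+06C0 → 2-byte form DB 80 at offsets 9–10.
Offset 10 falls in char 4's range; it's byte 2 of DB 80 = 0x80.

0x80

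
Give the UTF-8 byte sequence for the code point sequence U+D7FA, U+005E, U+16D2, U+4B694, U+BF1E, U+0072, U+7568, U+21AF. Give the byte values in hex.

ED 9F BA 5E E1 9B 92 F1 8B 9A 94 EB BC 9E 72 E7 95 A8 E2 86 AF

U+D7FA: 3-byte form → ED 9F BA.
U+005E: 1-byte form → 5E.
U+16D2: 3-byte form → E1 9B 92.
U+4B694: 4-byte form → F1 8B 9A 94.
U+BF1E: 3-byte form → EB BC 9E.
U+0072: 1-byte form → 72.
U+7568: 3-byte form → E7 95 A8.
U+21AF: 3-byte form → E2 86 AF.
Concatenated (21 bytes): ED 9F BA 5E E1 9B 92 F1 8B 9A 94 EB BC 9E 72 E7 95 A8 E2 86 AF.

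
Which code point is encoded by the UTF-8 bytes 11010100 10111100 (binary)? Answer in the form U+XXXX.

U+053C

Leading byte 0xD4 = 11010100 matches 110xxxxx → 2-byte sequence.
Byte 1: 0xD4 = 11010100, payload 10100 (5 bits).
Byte 2: 0xBC = 10111100 (10xxxxxx ✓), payload 111100.
Concatenate: 10100111100 = 0x53C (11 bits → U+053C).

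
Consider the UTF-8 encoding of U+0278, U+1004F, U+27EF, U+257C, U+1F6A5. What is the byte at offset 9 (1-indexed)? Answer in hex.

0xAF

1-indexed offset 9 is 0-indexed offset 8.
U+0278 → 2-byte form C9 B8 at offsets 0–1.
U+1004F → 4-byte form F0 90 81 8F at offsets 2–5.
U+27EF → 3-byte form E2 9F AF at offsets 6–8.
Offset 8 falls in char 3's range; it's byte 3 of E2 9F AF = 0xAF.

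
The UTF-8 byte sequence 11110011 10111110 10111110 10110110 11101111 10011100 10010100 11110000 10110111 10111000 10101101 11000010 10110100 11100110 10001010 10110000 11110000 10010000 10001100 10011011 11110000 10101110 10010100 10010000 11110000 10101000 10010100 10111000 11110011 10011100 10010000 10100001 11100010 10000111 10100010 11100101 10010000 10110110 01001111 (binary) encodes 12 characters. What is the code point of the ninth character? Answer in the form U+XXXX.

Offset 0: leading byte 0xF3 = 11110011 → 4-byte char #1 = F3 BE BE B6.
Offset 4: leading byte 0xEF = 11101111 → 3-byte char #2 = EF 9C 94.
Offset 7: leading byte 0xF0 = 11110000 → 4-byte char #3 = F0 B7 B8 AD.
Offset 11: leading byte 0xC2 = 11000010 → 2-byte char #4 = C2 B4.
Offset 13: leading byte 0xE6 = 11100110 → 3-byte char #5 = E6 8A B0.
Offset 16: leading byte 0xF0 = 11110000 → 4-byte char #6 = F0 90 8C 9B.
Offset 20: leading byte 0xF0 = 11110000 → 4-byte char #7 = F0 AE 94 90.
Offset 24: leading byte 0xF0 = 11110000 → 4-byte char #8 = F0 A8 94 B8.
Offset 28: leading byte 0xF3 = 11110011 → 4-byte char #9 = F3 9C 90 A1.
Leading byte 0xF3 = 11110011 matches 11110xxx → 4-byte sequence.
Byte 1: 0xF3 = 11110011, payload 011 (3 bits).
Byte 2: 0x9C = 10011100 (10xxxxxx ✓), payload 011100.
Byte 3: 0x90 = 10010000 (10xxxxxx ✓), payload 010000.
Byte 4: 0xA1 = 10100001 (10xxxxxx ✓), payload 100001.
Concatenate: 011011100010000100001 = 0xDC421 (21 bits → U+DC421).

U+DC421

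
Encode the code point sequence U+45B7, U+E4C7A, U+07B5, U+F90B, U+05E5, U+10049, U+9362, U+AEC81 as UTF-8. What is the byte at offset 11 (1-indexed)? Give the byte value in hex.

1-indexed offset 11 is 0-indexed offset 10.
U+45B7 → 3-byte form E4 96 B7 at offsets 0–2.
U+E4C7A → 4-byte form F3 A4 B1 BA at offsets 3–6.
U+07B5 → 2-byte form DE B5 at offsets 7–8.
U+F90B → 3-byte form EF A4 8B at offsets 9–11.
Offset 10 falls in char 4's range; it's byte 2 of EF A4 8B = 0xA4.

0xA4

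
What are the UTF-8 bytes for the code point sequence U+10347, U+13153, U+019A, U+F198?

F0 90 8D 87 F0 93 85 93 C6 9A EF 86 98

U+10347: 4-byte form → F0 90 8D 87.
U+13153: 4-byte form → F0 93 85 93.
U+019A: 2-byte form → C6 9A.
U+F198: 3-byte form → EF 86 98.
Concatenated (13 bytes): F0 90 8D 87 F0 93 85 93 C6 9A EF 86 98.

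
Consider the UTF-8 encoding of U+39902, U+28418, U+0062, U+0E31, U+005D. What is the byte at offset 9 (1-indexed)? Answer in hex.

1-indexed offset 9 is 0-indexed offset 8.
U+39902 → 4-byte form F0 B9 A4 82 at offsets 0–3.
U+28418 → 4-byte form F0 A8 90 98 at offsets 4–7.
U+0062 → 1-byte form 62 at offsets 8–8.
Offset 8 falls in char 3's range; it's byte 1 of 62 = 0x62.

0x62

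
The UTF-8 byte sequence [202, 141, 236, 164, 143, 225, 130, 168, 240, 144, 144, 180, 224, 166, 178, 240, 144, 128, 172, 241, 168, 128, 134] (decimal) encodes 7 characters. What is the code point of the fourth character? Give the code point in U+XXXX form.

Offset 0: leading byte 0xCA = 11001010 → 2-byte char #1 = CA 8D.
Offset 2: leading byte 0xEC = 11101100 → 3-byte char #2 = EC A4 8F.
Offset 5: leading byte 0xE1 = 11100001 → 3-byte char #3 = E1 82 A8.
Offset 8: leading byte 0xF0 = 11110000 → 4-byte char #4 = F0 90 90 B4.
Leading byte 0xF0 = 11110000 matches 11110xxx → 4-byte sequence.
Byte 1: 0xF0 = 11110000, payload 000 (3 bits).
Byte 2: 0x90 = 10010000 (10xxxxxx ✓), payload 010000.
Byte 3: 0x90 = 10010000 (10xxxxxx ✓), payload 010000.
Byte 4: 0xB4 = 10110100 (10xxxxxx ✓), payload 110100.
Concatenate: 000010000010000110100 = 0x10434 (21 bits → U+10434).

U+10434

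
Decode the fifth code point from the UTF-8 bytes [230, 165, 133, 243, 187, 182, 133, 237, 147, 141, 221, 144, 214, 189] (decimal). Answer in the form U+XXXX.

U+05BD

Offset 0: leading byte 0xE6 = 11100110 → 3-byte char #1 = E6 A5 85.
Offset 3: leading byte 0xF3 = 11110011 → 4-byte char #2 = F3 BB B6 85.
Offset 7: leading byte 0xED = 11101101 → 3-byte char #3 = ED 93 8D.
Offset 10: leading byte 0xDD = 11011101 → 2-byte char #4 = DD 90.
Offset 12: leading byte 0xD6 = 11010110 → 2-byte char #5 = D6 BD.
Leading byte 0xD6 = 11010110 matches 110xxxxx → 2-byte sequence.
Byte 1: 0xD6 = 11010110, payload 10110 (5 bits).
Byte 2: 0xBD = 10111101 (10xxxxxx ✓), payload 111101.
Concatenate: 10110111101 = 0x5BD (11 bits → U+05BD).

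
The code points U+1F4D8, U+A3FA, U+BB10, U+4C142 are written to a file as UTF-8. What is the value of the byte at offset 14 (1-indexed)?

0x82

1-indexed offset 14 is 0-indexed offset 13.
U+1F4D8 → 4-byte form F0 9F 93 98 at offsets 0–3.
U+A3FA → 3-byte form EA 8F BA at offsets 4–6.
U+BB10 → 3-byte form EB AC 90 at offsets 7–9.
U+4C142 → 4-byte form F1 8C 85 82 at offsets 10–13.
Offset 13 falls in char 4's range; it's byte 4 of F1 8C 85 82 = 0x82.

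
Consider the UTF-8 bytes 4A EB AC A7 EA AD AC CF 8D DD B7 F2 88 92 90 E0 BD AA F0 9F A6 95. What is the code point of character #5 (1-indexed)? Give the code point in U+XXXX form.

U+0777

Offset 0: leading byte 0x4A = 01001010 → 1-byte char #1 = 4A.
Offset 1: leading byte 0xEB = 11101011 → 3-byte char #2 = EB AC A7.
Offset 4: leading byte 0xEA = 11101010 → 3-byte char #3 = EA AD AC.
Offset 7: leading byte 0xCF = 11001111 → 2-byte char #4 = CF 8D.
Offset 9: leading byte 0xDD = 11011101 → 2-byte char #5 = DD B7.
Leading byte 0xDD = 11011101 matches 110xxxxx → 2-byte sequence.
Byte 1: 0xDD = 11011101, payload 11101 (5 bits).
Byte 2: 0xB7 = 10110111 (10xxxxxx ✓), payload 110111.
Concatenate: 11101110111 = 0x777 (11 bits → U+0777).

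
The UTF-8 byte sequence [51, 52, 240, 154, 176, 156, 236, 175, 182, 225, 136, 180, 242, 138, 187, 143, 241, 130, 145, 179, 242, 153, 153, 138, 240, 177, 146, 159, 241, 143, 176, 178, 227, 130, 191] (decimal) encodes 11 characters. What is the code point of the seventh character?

Offset 0: leading byte 0x33 = 00110011 → 1-byte char #1 = 33.
Offset 1: leading byte 0x34 = 00110100 → 1-byte char #2 = 34.
Offset 2: leading byte 0xF0 = 11110000 → 4-byte char #3 = F0 9A B0 9C.
Offset 6: leading byte 0xEC = 11101100 → 3-byte char #4 = EC AF B6.
Offset 9: leading byte 0xE1 = 11100001 → 3-byte char #5 = E1 88 B4.
Offset 12: leading byte 0xF2 = 11110010 → 4-byte char #6 = F2 8A BB 8F.
Offset 16: leading byte 0xF1 = 11110001 → 4-byte char #7 = F1 82 91 B3.
Leading byte 0xF1 = 11110001 matches 11110xxx → 4-byte sequence.
Byte 1: 0xF1 = 11110001, payload 001 (3 bits).
Byte 2: 0x82 = 10000010 (10xxxxxx ✓), payload 000010.
Byte 3: 0x91 = 10010001 (10xxxxxx ✓), payload 010001.
Byte 4: 0xB3 = 10110011 (10xxxxxx ✓), payload 110011.
Concatenate: 001000010010001110011 = 0x42473 (21 bits → U+42473).

U+42473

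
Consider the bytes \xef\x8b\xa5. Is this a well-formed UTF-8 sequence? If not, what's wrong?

Leading byte 0xEF = 11101111 → 3-byte form.
Continuation bytes 0x8B=10001011, 0xA5=10100101 all match 10xxxxxx.
Decoded value 0xF2E5 is ≥ 0x800 (shortest form) and not a surrogate.

valid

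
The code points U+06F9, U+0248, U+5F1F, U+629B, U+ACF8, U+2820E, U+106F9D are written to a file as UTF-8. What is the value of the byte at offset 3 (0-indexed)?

U+06F9 → 2-byte form DB B9 at offsets 0–1.
U+0248 → 2-byte form C9 88 at offsets 2–3.
Offset 3 falls in char 2's range; it's byte 2 of C9 88 = 0x88.

0x88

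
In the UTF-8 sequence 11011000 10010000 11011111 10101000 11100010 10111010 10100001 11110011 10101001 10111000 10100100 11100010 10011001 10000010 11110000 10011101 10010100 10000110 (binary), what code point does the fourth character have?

Offset 0: leading byte 0xD8 = 11011000 → 2-byte char #1 = D8 90.
Offset 2: leading byte 0xDF = 11011111 → 2-byte char #2 = DF A8.
Offset 4: leading byte 0xE2 = 11100010 → 3-byte char #3 = E2 BA A1.
Offset 7: leading byte 0xF3 = 11110011 → 4-byte char #4 = F3 A9 B8 A4.
Leading byte 0xF3 = 11110011 matches 11110xxx → 4-byte sequence.
Byte 1: 0xF3 = 11110011, payload 011 (3 bits).
Byte 2: 0xA9 = 10101001 (10xxxxxx ✓), payload 101001.
Byte 3: 0xB8 = 10111000 (10xxxxxx ✓), payload 111000.
Byte 4: 0xA4 = 10100100 (10xxxxxx ✓), payload 100100.
Concatenate: 011101001111000100100 = 0xE9E24 (21 bits → U+E9E24).

U+E9E24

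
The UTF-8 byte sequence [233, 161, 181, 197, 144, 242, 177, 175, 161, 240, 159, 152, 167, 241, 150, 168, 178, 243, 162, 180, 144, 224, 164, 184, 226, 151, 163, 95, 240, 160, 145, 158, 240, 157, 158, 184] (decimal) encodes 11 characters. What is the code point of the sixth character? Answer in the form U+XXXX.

U+E2D10

Offset 0: leading byte 0xE9 = 11101001 → 3-byte char #1 = E9 A1 B5.
Offset 3: leading byte 0xC5 = 11000101 → 2-byte char #2 = C5 90.
Offset 5: leading byte 0xF2 = 11110010 → 4-byte char #3 = F2 B1 AF A1.
Offset 9: leading byte 0xF0 = 11110000 → 4-byte char #4 = F0 9F 98 A7.
Offset 13: leading byte 0xF1 = 11110001 → 4-byte char #5 = F1 96 A8 B2.
Offset 17: leading byte 0xF3 = 11110011 → 4-byte char #6 = F3 A2 B4 90.
Leading byte 0xF3 = 11110011 matches 11110xxx → 4-byte sequence.
Byte 1: 0xF3 = 11110011, payload 011 (3 bits).
Byte 2: 0xA2 = 10100010 (10xxxxxx ✓), payload 100010.
Byte 3: 0xB4 = 10110100 (10xxxxxx ✓), payload 110100.
Byte 4: 0x90 = 10010000 (10xxxxxx ✓), payload 010000.
Concatenate: 011100010110100010000 = 0xE2D10 (21 bits → U+E2D10).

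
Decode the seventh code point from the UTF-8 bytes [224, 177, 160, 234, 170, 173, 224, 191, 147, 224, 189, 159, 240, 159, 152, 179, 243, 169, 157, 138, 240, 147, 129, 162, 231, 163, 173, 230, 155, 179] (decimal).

Offset 0: leading byte 0xE0 = 11100000 → 3-byte char #1 = E0 B1 A0.
Offset 3: leading byte 0xEA = 11101010 → 3-byte char #2 = EA AA AD.
Offset 6: leading byte 0xE0 = 11100000 → 3-byte char #3 = E0 BF 93.
Offset 9: leading byte 0xE0 = 11100000 → 3-byte char #4 = E0 BD 9F.
Offset 12: leading byte 0xF0 = 11110000 → 4-byte char #5 = F0 9F 98 B3.
Offset 16: leading byte 0xF3 = 11110011 → 4-byte char #6 = F3 A9 9D 8A.
Offset 20: leading byte 0xF0 = 11110000 → 4-byte char #7 = F0 93 81 A2.
Leading byte 0xF0 = 11110000 matches 11110xxx → 4-byte sequence.
Byte 1: 0xF0 = 11110000, payload 000 (3 bits).
Byte 2: 0x93 = 10010011 (10xxxxxx ✓), payload 010011.
Byte 3: 0x81 = 10000001 (10xxxxxx ✓), payload 000001.
Byte 4: 0xA2 = 10100010 (10xxxxxx ✓), payload 100010.
Concatenate: 000010011000001100010 = 0x13062 (21 bits → U+13062).

U+13062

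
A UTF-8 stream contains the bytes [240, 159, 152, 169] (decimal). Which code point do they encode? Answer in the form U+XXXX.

Leading byte 0xF0 = 11110000 matches 11110xxx → 4-byte sequence.
Byte 1: 0xF0 = 11110000, payload 000 (3 bits).
Byte 2: 0x9F = 10011111 (10xxxxxx ✓), payload 011111.
Byte 3: 0x98 = 10011000 (10xxxxxx ✓), payload 011000.
Byte 4: 0xA9 = 10101001 (10xxxxxx ✓), payload 101001.
Concatenate: 000011111011000101001 = 0x1F629 (21 bits → U+1F629).

U+1F629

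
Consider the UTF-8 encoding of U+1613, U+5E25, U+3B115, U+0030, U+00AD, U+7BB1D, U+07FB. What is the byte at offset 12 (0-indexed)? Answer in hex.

U+1613 → 3-byte form E1 98 93 at offsets 0–2.
U+5E25 → 3-byte form E5 B8 A5 at offsets 3–5.
U+3B115 → 4-byte form F0 BB 84 95 at offsets 6–9.
U+0030 → 1-byte form 30 at offsets 10–10.
U+00AD → 2-byte form C2 AD at offsets 11–12.
Offset 12 falls in char 5's range; it's byte 2 of C2 AD = 0xAD.

0xAD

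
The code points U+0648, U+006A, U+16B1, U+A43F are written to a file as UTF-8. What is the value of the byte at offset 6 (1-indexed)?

1-indexed offset 6 is 0-indexed offset 5.
U+0648 → 2-byte form D9 88 at offsets 0–1.
U+006A → 1-byte form 6A at offsets 2–2.
U+16B1 → 3-byte form E1 9A B1 at offsets 3–5.
Offset 5 falls in char 3's range; it's byte 3 of E1 9A B1 = 0xB1.

0xB1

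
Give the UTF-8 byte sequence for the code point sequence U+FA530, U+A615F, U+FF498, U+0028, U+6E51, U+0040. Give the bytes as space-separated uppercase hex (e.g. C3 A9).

U+FA530: 4-byte form → F3 BA 94 B0.
U+A615F: 4-byte form → F2 A6 85 9F.
U+FF498: 4-byte form → F3 BF 92 98.
U+0028: 1-byte form → 28.
U+6E51: 3-byte form → E6 B9 91.
U+0040: 1-byte form → 40.
Concatenated (17 bytes): F3 BA 94 B0 F2 A6 85 9F F3 BF 92 98 28 E6 B9 91 40.

F3 BA 94 B0 F2 A6 85 9F F3 BF 92 98 28 E6 B9 91 40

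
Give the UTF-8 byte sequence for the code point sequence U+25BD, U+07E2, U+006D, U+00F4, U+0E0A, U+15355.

U+25BD: 3-byte form → E2 96 BD.
U+07E2: 2-byte form → DF A2.
U+006D: 1-byte form → 6D.
U+00F4: 2-byte form → C3 B4.
U+0E0A: 3-byte form → E0 B8 8A.
U+15355: 4-byte form → F0 95 8D 95.
Concatenated (15 bytes): E2 96 BD DF A2 6D C3 B4 E0 B8 8A F0 95 8D 95.

E2 96 BD DF A2 6D C3 B4 E0 B8 8A F0 95 8D 95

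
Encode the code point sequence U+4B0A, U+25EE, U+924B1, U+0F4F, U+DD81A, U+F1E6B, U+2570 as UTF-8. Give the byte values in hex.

E4 AC 8A E2 97 AE F2 92 92 B1 E0 BD 8F F3 9D A0 9A F3 B1 B9 AB E2 95 B0

U+4B0A: 3-byte form → E4 AC 8A.
U+25EE: 3-byte form → E2 97 AE.
U+924B1: 4-byte form → F2 92 92 B1.
U+0F4F: 3-byte form → E0 BD 8F.
U+DD81A: 4-byte form → F3 9D A0 9A.
U+F1E6B: 4-byte form → F3 B1 B9 AB.
U+2570: 3-byte form → E2 95 B0.
Concatenated (24 bytes): E4 AC 8A E2 97 AE F2 92 92 B1 E0 BD 8F F3 9D A0 9A F3 B1 B9 AB E2 95 B0.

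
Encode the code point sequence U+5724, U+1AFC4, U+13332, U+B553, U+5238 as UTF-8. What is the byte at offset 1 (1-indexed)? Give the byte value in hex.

1-indexed offset 1 is 0-indexed offset 0.
U+5724 → 3-byte form E5 9C A4 at offsets 0–2.
Offset 0 falls in char 1's range; it's byte 1 of E5 9C A4 = 0xE5.

0xE5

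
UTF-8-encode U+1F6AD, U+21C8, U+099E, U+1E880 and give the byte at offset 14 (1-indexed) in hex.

0x80

1-indexed offset 14 is 0-indexed offset 13.
U+1F6AD → 4-byte form F0 9F 9A AD at offsets 0–3.
U+21C8 → 3-byte form E2 87 88 at offsets 4–6.
U+099E → 3-byte form E0 A6 9E at offsets 7–9.
U+1E880 → 4-byte form F0 9E A2 80 at offsets 10–13.
Offset 13 falls in char 4's range; it's byte 4 of F0 9E A2 80 = 0x80.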